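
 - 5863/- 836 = 533/76= 7.01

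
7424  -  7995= - 571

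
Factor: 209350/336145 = 530/851 = 2^1 * 5^1*23^(-1) * 37^(-1)*53^1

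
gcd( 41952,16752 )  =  48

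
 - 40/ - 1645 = 8/329=0.02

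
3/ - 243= -1  +  80/81  =  - 0.01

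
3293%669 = 617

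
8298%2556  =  630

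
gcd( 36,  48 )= 12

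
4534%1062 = 286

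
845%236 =137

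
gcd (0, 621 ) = 621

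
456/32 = 57/4 = 14.25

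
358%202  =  156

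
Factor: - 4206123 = -3^2*17^1*37^1 * 743^1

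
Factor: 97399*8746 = 851851654=2^1*173^1 * 563^1*4373^1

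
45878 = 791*58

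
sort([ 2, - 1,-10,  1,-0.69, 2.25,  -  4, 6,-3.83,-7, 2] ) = [-10,  -  7, - 4, - 3.83,  -  1, - 0.69,1,  2 , 2, 2.25, 6] 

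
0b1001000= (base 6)200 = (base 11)66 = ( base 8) 110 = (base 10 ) 72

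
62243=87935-25692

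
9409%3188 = 3033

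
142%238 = 142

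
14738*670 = 9874460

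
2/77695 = 2/77695 =0.00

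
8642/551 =298/19 = 15.68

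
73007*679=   49571753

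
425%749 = 425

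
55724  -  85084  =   - 29360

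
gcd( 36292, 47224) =4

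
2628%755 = 363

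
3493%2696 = 797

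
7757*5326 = 41313782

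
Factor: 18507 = 3^1*31^1*199^1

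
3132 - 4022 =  - 890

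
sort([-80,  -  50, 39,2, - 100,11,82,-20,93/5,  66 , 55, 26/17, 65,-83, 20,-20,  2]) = [ - 100, - 83 ,-80,-50, - 20, - 20, 26/17,2,2,11, 93/5,  20,39,55,65,66,82]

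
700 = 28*25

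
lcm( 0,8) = 0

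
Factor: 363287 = 433^1 * 839^1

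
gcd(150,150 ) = 150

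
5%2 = 1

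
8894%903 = 767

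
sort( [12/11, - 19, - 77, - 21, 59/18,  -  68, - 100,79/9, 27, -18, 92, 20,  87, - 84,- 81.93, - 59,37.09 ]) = [ - 100, - 84  , - 81.93, - 77, - 68, - 59,-21, - 19, - 18,12/11,59/18,79/9,20, 27,  37.09 , 87,92]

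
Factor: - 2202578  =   - 2^1*7^1*157327^1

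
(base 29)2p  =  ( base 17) 4f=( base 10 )83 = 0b1010011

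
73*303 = 22119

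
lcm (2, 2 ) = 2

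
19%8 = 3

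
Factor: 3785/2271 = 3^ (-1)*5^1 = 5/3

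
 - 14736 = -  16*921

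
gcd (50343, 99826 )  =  1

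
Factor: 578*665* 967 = 371685790 = 2^1 * 5^1*7^1*17^2*19^1*967^1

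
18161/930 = 18161/930 = 19.53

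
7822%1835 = 482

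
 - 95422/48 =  - 47711/24 =- 1987.96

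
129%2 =1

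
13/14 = 13/14 = 0.93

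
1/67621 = 1/67621 = 0.00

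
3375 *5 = 16875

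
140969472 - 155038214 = -14068742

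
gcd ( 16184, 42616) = 56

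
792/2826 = 44/157 = 0.28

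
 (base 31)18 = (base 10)39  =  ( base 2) 100111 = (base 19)21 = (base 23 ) 1G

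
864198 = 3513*246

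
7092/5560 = 1 + 383/1390 = 1.28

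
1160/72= 145/9 = 16.11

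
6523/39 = 6523/39 = 167.26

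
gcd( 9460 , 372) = 4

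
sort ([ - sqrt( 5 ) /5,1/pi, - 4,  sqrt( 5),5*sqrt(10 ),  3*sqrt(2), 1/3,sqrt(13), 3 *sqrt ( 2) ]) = [ - 4, - sqrt( 5) /5,1/pi,  1/3,  sqrt(5 ) , sqrt(13),3*sqrt(2) , 3*sqrt( 2),5*sqrt(10 )]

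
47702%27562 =20140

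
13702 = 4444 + 9258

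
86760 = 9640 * 9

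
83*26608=2208464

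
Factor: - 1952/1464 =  - 2^2 * 3^( - 1) = - 4/3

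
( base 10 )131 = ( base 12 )AB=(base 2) 10000011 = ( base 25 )56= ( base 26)51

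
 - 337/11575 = - 1 + 11238/11575 =- 0.03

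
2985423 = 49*60927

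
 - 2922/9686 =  - 1 + 3382/4843 = -0.30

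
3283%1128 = 1027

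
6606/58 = 113 + 26/29 = 113.90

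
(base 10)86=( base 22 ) 3k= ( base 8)126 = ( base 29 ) 2s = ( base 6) 222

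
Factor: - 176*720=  - 126720 = - 2^8*3^2* 5^1*11^1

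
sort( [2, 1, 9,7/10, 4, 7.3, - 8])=[ - 8, 7/10, 1, 2, 4,7.3,9]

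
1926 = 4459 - 2533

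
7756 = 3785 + 3971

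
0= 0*467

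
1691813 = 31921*53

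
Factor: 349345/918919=5^1 * 23^ ( - 1)*109^1 *641^1*39953^ ( - 1)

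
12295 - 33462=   -  21167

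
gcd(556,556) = 556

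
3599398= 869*4142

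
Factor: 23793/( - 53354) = -33/74 = - 2^ ( - 1) * 3^1*11^1 * 37^( - 1) 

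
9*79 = 711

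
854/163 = 5 + 39/163 = 5.24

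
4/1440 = 1/360 = 0.00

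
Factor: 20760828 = 2^2 * 3^1  *11^1 * 157279^1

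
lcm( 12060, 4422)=132660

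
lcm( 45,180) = 180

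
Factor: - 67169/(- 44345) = 5^( - 1)*7^(  -  2) * 181^( - 1)*67169^1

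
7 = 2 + 5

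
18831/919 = 20 + 451/919 =20.49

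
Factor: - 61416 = -2^3*3^2*853^1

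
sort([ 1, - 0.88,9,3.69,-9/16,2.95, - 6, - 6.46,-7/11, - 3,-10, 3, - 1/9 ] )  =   [ - 10, - 6.46, - 6, - 3, - 0.88,- 7/11,-9/16,  -  1/9, 1, 2.95,  3, 3.69 , 9] 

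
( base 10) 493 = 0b111101101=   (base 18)197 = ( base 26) ip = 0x1ED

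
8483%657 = 599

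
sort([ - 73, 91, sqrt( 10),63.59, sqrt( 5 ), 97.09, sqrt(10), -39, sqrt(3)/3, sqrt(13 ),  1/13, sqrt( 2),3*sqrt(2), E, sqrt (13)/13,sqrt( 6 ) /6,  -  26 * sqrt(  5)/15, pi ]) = [ -73,  -  39, - 26*sqrt( 5 ) /15, 1/13,sqrt( 13 ) /13, sqrt( 6)/6 , sqrt( 3 ) /3 , sqrt(2), sqrt(5 ), E,pi,  sqrt(10),sqrt(10) , sqrt( 13), 3 * sqrt(2),  63.59, 91, 97.09]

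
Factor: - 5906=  - 2^1*2953^1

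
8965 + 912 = 9877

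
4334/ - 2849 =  - 2 + 124/259 = - 1.52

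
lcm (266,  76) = 532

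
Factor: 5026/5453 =2^1*19^( - 1)*41^(-1)*359^1 = 718/779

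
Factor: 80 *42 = 3360 = 2^5*3^1*5^1*7^1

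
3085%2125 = 960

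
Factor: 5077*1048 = 2^3*131^1*5077^1 = 5320696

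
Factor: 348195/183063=835/439 = 5^1*167^1*439^( - 1 ) 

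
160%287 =160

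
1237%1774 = 1237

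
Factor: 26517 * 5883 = 155999511 = 3^2*37^1* 53^1*8839^1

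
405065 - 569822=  - 164757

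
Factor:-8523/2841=-3^1 = - 3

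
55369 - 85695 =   -  30326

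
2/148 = 1/74=0.01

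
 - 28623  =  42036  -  70659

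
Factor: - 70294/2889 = -2^1*3^( - 3 )*7^1 * 107^(-1 )*5021^1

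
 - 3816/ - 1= 3816+0/1  =  3816.00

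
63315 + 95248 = 158563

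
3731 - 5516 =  - 1785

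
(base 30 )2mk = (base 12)1528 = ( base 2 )100110110000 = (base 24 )478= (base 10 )2480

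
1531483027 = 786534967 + 744948060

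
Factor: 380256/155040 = 233/95 = 5^(-1)*19^( - 1)*233^1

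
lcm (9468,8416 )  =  75744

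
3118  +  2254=5372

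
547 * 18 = 9846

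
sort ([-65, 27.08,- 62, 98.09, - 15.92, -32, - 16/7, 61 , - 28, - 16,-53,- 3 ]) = [ - 65 ,-62,  -  53, - 32, - 28,-16,-15.92, -3,- 16/7,27.08, 61,98.09]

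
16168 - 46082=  - 29914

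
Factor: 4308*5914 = 2^3*3^1*359^1*2957^1=25477512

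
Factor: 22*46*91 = 92092 = 2^2 *7^1*11^1*13^1 * 23^1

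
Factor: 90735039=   3^3*3360557^1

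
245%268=245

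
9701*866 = 8401066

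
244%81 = 1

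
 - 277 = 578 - 855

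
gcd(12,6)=6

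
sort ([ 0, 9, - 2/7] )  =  [ - 2/7, 0,9 ] 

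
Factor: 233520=2^4*3^1*5^1*7^1*139^1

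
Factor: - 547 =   -  547^1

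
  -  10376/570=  -5188/285 = -  18.20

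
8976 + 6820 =15796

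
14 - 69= - 55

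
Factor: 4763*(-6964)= - 2^2*11^1*433^1*1741^1 = - 33169532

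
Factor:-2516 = - 2^2*17^1*37^1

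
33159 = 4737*7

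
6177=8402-2225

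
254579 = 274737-20158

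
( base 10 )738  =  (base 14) 3AA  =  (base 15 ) 343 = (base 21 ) 1e3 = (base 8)1342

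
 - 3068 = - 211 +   -  2857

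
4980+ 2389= 7369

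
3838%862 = 390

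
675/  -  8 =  - 675/8 = - 84.38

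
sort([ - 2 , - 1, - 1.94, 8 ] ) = [ - 2,-1.94, - 1,  8]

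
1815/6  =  302 + 1/2=302.50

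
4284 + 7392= 11676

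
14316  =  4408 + 9908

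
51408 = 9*5712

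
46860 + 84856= 131716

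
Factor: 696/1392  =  2^(  -  1 )=1/2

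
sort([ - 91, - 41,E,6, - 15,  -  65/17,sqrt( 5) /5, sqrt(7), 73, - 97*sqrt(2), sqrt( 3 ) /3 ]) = [  -  97*sqrt ( 2 ), - 91, - 41,-15, - 65/17,sqrt(5 )/5,sqrt( 3)/3 , sqrt( 7), E,6,73] 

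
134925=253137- 118212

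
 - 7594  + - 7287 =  - 14881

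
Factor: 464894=2^1*191^1 * 1217^1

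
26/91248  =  13/45624  =  0.00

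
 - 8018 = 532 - 8550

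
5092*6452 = 32853584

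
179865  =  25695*7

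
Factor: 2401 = 7^4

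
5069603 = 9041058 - 3971455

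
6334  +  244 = 6578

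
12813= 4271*3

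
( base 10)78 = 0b1001110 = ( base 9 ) 86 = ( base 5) 303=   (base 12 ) 66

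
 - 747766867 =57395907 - 805162774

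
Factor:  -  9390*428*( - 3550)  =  14267166000  =  2^4*3^1*5^3*71^1*107^1*313^1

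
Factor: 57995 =5^1*7^1*1657^1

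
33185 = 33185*1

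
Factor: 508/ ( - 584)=-2^( - 1 ) * 73^( - 1 ) * 127^1 =- 127/146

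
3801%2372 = 1429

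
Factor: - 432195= - 3^1*5^1* 28813^1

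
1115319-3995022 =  - 2879703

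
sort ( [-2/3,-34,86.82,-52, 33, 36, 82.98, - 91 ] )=[ - 91, - 52, - 34, - 2/3,33, 36, 82.98,86.82]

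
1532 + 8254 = 9786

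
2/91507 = 2/91507 = 0.00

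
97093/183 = 97093/183=530.56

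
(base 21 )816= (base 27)4NI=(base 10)3555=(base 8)6743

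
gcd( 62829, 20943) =20943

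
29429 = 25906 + 3523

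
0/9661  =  0 = 0.00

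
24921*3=74763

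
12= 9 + 3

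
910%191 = 146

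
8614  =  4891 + 3723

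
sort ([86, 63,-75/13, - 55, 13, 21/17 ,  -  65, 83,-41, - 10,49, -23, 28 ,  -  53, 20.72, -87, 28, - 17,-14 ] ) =[ - 87,-65, - 55, - 53,-41,  -  23,-17,-14, - 10,-75/13, 21/17, 13,20.72, 28, 28 , 49, 63, 83, 86 ]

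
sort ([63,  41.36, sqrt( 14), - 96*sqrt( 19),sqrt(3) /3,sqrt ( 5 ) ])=[ - 96*sqrt( 19),sqrt ( 3 ) /3, sqrt( 5) , sqrt( 14),41.36,63 ]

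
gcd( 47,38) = 1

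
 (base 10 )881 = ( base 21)1KK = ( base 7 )2366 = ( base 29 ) 11b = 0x371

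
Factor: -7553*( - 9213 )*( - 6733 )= - 468521117337 = - 3^1*7^1*13^1*37^1*83^2*6733^1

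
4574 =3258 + 1316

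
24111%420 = 171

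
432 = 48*9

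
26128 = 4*6532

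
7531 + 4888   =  12419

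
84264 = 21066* 4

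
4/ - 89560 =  - 1 + 22389/22390 = -0.00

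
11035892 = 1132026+9903866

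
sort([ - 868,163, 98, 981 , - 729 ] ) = [ - 868 , - 729,98, 163,981]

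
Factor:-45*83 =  -3735 = - 3^2*5^1*83^1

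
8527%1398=139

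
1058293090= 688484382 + 369808708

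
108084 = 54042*2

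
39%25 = 14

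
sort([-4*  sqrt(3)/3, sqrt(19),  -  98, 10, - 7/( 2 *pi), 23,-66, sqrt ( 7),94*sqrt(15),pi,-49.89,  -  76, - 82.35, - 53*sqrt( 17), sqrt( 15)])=[  -  53*sqrt(17 ), - 98,  -  82.35, - 76,- 66,-49.89, - 4*sqrt( 3)/3, - 7/(2*pi),sqrt( 7), pi,sqrt( 15), sqrt(19), 10, 23, 94*sqrt( 15)]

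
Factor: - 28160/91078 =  - 14080/45539= - 2^8*5^1*11^1*13^( - 1)*31^ ( - 1)*113^( - 1 )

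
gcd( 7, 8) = 1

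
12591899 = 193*65243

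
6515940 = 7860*829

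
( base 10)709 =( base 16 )2c5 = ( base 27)q7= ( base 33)LG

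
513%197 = 119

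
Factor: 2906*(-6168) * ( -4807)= 2^4*3^1*11^1*19^1*23^1*  257^1*1453^1= 86161667856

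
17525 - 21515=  - 3990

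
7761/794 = 7761/794 = 9.77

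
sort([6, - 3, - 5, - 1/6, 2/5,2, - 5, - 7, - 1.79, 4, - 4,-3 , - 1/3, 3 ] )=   [ - 7, - 5, - 5, - 4, - 3, - 3 , - 1.79, - 1/3, - 1/6, 2/5,2, 3,  4,6 ] 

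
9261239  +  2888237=12149476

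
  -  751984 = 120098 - 872082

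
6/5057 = 6/5057 = 0.00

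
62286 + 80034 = 142320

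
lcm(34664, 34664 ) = 34664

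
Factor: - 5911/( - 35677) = 23^1 * 257^1 * 35677^(- 1)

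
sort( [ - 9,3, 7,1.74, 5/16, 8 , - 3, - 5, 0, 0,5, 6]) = [ - 9, - 5, - 3, 0 , 0, 5/16,1.74, 3,5,  6 , 7 , 8]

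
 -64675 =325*( - 199) 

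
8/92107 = 8/92107 = 0.00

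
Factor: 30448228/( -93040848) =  - 2^(-2)*3^( - 2)*23^1*97^ (  -  1 )*139^1*2381^1*6661^( - 1 ) = - 7612057/23260212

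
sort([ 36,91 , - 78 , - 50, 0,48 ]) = [ - 78,- 50, 0, 36, 48,91 ] 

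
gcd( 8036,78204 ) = 196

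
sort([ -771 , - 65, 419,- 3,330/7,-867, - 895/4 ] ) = [ - 867, - 771, - 895/4,  -  65 , - 3, 330/7, 419]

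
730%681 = 49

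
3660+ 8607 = 12267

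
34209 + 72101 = 106310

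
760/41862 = 380/20931 = 0.02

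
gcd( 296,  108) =4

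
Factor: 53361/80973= 5929/8997 = 3^(  -  1)*7^2 * 11^2*2999^( - 1 )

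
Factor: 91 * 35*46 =2^1*5^1 *7^2*13^1*23^1 = 146510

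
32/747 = 32/747 = 0.04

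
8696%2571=983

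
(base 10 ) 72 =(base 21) 39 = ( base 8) 110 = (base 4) 1020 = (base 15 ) 4C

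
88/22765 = 88/22765=0.00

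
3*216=648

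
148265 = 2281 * 65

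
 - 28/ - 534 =14/267 = 0.05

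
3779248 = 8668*436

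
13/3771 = 13/3771 =0.00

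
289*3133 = 905437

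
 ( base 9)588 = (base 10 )485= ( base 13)2B4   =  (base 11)401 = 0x1e5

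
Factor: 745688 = 2^3 * 17^1 * 5483^1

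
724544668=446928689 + 277615979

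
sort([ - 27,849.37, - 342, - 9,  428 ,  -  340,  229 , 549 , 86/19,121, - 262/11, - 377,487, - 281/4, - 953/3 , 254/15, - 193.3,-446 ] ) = [ -446,-377  ,-342, - 340,-953/3, - 193.3, - 281/4 ,-27, - 262/11 ,-9,86/19, 254/15 , 121,229,428,  487 , 549,  849.37 ] 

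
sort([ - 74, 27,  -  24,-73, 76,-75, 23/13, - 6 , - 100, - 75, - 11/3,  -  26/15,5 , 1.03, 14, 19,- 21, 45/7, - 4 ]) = [ - 100, - 75 , - 75,-74,  -  73, - 24, - 21,  -  6, - 4,  -  11/3,  -  26/15, 1.03, 23/13, 5, 45/7 , 14, 19,27 , 76 ] 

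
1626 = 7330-5704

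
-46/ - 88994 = 23/44497 = 0.00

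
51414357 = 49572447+1841910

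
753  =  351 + 402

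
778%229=91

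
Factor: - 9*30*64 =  - 2^7*3^3*5^1=- 17280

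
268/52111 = 268/52111 = 0.01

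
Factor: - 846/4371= - 6/31 = - 2^1*3^1 *31^( - 1 ) 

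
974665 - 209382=765283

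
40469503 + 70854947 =111324450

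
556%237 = 82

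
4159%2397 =1762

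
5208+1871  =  7079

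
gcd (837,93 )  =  93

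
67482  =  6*11247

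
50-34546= -34496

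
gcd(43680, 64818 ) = 78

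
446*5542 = 2471732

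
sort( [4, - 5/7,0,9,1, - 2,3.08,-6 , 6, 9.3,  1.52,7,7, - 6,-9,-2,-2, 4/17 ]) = [ - 9  ,  -  6  ,-6, - 2,-2,-2,  -  5/7,0,4/17, 1,1.52 , 3.08,4,6,7,7,9,  9.3 ] 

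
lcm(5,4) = 20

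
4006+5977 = 9983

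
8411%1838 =1059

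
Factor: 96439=7^1*23^1*599^1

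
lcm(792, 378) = 16632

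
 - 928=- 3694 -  - 2766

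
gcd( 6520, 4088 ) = 8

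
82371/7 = 11767 + 2/7 = 11767.29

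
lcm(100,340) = 1700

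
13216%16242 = 13216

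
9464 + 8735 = 18199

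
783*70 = 54810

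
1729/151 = 1729/151 = 11.45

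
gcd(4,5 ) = 1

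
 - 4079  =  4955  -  9034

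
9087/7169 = 1 + 1918/7169=   1.27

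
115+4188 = 4303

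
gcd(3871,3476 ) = 79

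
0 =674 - 674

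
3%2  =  1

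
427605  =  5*85521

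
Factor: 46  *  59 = 2^1*23^1*59^1 = 2714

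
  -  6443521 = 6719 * ( - 959)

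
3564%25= 14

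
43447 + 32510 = 75957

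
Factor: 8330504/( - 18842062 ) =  - 4165252/9421031 = -2^2 * 7^1*13^1*1801^( - 1) *5231^( - 1)*11443^1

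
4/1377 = 4/1377 = 0.00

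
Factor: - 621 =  - 3^3  *23^1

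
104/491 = 104/491 = 0.21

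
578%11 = 6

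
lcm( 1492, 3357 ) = 13428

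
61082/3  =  20360 + 2/3 = 20360.67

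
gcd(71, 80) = 1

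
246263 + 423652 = 669915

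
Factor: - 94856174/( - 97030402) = 1049^ ( - 1)*6607^( - 1) * 6775441^1= 6775441/6930743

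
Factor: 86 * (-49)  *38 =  - 2^2*7^2*19^1*43^1 = -  160132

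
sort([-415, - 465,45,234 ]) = [ - 465,-415, 45,234] 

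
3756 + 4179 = 7935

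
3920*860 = 3371200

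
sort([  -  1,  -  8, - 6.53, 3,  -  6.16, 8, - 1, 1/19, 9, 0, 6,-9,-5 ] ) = [ - 9, - 8,  -  6.53 ,-6.16,  -  5 ,-1,  -  1,0,1/19, 3, 6,  8, 9]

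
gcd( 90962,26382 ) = 2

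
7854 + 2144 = 9998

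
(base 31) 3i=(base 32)3f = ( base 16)6f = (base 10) 111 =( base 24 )4f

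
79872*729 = 58226688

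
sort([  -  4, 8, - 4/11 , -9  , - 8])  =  [ - 9, - 8,- 4, - 4/11,8 ]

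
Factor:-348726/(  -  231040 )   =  483/320= 2^( - 6 )*3^1*5^( - 1 )*7^1*23^1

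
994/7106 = 497/3553  =  0.14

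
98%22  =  10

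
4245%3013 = 1232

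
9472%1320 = 232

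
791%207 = 170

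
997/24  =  41+13/24=41.54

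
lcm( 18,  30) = 90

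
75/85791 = 25/28597 = 0.00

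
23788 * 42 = 999096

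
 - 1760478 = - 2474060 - -713582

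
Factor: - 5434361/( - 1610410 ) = 2^( - 1)*5^ ( - 1 )*17^(  -  1)  *  19^1 * 9473^( - 1 ) * 286019^1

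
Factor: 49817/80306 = 2^ ( - 1)*31^1*1607^1*40153^( - 1) 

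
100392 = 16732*6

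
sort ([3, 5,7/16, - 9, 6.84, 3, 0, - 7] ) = [ - 9, - 7 , 0, 7/16, 3, 3,5,6.84] 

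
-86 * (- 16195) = 1392770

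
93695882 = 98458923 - 4763041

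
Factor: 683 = 683^1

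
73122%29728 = 13666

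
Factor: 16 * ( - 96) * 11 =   -  16896= - 2^9*3^1*11^1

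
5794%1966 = 1862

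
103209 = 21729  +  81480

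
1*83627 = 83627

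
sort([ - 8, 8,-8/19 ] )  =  [  -  8,-8/19,8 ]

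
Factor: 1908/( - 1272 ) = -3/2 = -  2^(  -  1 )*3^1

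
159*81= 12879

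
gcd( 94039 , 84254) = 103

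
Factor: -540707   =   - 23^1*23509^1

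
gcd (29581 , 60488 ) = 1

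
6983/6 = 1163 + 5/6 = 1163.83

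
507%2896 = 507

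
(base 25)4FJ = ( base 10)2894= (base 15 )CCE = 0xb4e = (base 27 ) 3Q5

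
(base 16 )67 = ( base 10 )103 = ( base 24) 47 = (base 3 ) 10211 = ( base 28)3J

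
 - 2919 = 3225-6144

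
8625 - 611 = 8014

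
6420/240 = 107/4 = 26.75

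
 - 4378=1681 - 6059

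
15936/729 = 21+209/243 = 21.86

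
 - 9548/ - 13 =734 + 6/13 = 734.46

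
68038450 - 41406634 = 26631816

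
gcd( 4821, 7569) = 3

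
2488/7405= 2488/7405 = 0.34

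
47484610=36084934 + 11399676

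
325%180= 145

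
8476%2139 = 2059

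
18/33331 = 18/33331= 0.00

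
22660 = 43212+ - 20552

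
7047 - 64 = 6983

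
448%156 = 136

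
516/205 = 516/205 = 2.52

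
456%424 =32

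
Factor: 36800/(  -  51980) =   -  2^4*5^1 *113^(-1) = - 80/113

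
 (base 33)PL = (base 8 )1516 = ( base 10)846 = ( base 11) 6AA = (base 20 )226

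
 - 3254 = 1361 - 4615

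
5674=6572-898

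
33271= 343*97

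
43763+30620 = 74383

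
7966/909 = 8 + 694/909 = 8.76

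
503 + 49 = 552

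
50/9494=25/4747 = 0.01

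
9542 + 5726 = 15268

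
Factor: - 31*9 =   -  279 = - 3^2 * 31^1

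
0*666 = 0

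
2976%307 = 213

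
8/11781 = 8/11781 = 0.00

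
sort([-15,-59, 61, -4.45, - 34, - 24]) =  [-59, - 34, - 24, - 15, - 4.45, 61] 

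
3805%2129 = 1676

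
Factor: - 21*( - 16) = 336 = 2^4 * 3^1*7^1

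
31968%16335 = 15633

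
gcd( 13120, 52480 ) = 13120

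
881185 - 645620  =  235565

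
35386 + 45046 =80432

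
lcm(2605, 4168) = 20840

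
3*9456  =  28368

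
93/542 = 93/542 = 0.17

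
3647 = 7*521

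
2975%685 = 235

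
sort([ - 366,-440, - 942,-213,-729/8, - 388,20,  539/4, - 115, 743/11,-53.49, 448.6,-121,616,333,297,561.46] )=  [-942, - 440,-388,  -  366,-213,-121,-115  , - 729/8,-53.49,20, 743/11,539/4, 297,  333, 448.6 , 561.46, 616 ] 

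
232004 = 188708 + 43296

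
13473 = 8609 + 4864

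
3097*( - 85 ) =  - 263245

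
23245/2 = 11622 + 1/2 = 11622.50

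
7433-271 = 7162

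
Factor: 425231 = 61^1*6971^1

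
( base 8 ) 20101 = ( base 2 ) 10000001000001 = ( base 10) 8257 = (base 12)4941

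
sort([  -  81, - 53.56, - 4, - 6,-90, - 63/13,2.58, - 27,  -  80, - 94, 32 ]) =[ - 94,-90, - 81 , - 80,  -  53.56, - 27 , - 6 ,-63/13, - 4,2.58 , 32 ] 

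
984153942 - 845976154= 138177788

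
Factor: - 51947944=-2^3*6493493^1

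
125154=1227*102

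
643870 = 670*961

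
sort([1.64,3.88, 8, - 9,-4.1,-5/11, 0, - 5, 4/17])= [- 9, - 5 , - 4.1,-5/11,0, 4/17, 1.64, 3.88, 8 ]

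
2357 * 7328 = 17272096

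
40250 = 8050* 5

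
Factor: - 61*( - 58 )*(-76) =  - 2^3*19^1 * 29^1*61^1 = - 268888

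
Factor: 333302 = 2^1 * 17^1*9803^1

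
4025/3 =4025/3 = 1341.67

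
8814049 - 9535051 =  - 721002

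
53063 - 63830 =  -10767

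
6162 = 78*79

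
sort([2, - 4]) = [  -  4,2] 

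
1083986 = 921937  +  162049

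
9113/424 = 21+209/424 = 21.49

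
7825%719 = 635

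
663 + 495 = 1158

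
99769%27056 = 18601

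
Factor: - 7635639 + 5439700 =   -  2195939 = - 61^1*35999^1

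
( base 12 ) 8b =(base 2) 1101011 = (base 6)255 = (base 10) 107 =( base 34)35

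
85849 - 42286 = 43563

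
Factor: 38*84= 3192 = 2^3*  3^1*7^1*19^1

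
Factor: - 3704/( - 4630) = 4/5 =2^2*5^( - 1)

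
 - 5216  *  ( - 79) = 412064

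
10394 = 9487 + 907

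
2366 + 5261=7627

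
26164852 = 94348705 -68183853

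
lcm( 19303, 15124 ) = 1467028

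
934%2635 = 934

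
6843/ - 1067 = -7+ 626/1067 =-6.41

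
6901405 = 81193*85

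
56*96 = 5376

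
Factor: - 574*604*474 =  - 164333904= - 2^4 * 3^1*7^1*41^1 * 79^1*151^1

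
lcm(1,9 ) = 9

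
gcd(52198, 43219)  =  1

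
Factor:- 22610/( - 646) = 35 = 5^1*7^1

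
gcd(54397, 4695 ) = 1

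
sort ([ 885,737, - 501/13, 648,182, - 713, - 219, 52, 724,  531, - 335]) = [ - 713, - 335, - 219,- 501/13,52 , 182,531, 648, 724 , 737,885]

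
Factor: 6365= 5^1*19^1*67^1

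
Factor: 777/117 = 3^( - 1 )*7^1*13^(-1) * 37^1 = 259/39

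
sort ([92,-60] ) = [ - 60, 92]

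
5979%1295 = 799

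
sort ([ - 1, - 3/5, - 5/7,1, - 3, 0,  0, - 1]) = [-3, - 1 , - 1, - 5/7,  -  3/5, 0,0,1 ]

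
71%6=5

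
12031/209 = 12031/209 = 57.56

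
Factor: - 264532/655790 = -132266/327895= - 2^1*5^ ( - 1 )* 41^1 * 1613^1*65579^( - 1)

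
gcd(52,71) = 1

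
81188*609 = 49443492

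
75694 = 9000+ 66694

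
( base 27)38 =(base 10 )89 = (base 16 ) 59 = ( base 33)2N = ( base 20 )49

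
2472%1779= 693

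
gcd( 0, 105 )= 105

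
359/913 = 359/913 = 0.39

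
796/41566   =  398/20783 =0.02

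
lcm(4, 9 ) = 36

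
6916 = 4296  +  2620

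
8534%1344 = 470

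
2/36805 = 2/36805=0.00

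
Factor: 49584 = 2^4*3^1*1033^1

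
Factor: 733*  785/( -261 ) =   -  3^( - 2) * 5^1*29^( - 1 )*157^1 * 733^1 = -575405/261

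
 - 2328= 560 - 2888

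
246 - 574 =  - 328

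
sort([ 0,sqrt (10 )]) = [ 0, sqrt( 10)]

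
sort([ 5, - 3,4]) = [ - 3,4,5] 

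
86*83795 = 7206370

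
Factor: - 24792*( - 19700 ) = 2^5*3^1*5^2*197^1 * 1033^1 = 488402400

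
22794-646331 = -623537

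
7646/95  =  7646/95 = 80.48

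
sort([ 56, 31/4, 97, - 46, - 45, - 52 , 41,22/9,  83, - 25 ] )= [-52,  -  46, - 45,-25, 22/9, 31/4  ,  41,56 , 83, 97]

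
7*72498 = 507486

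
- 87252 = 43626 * ( - 2)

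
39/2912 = 3/224 = 0.01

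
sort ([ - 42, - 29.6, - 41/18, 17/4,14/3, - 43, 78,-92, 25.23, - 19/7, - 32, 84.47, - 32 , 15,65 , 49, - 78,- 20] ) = [ - 92,- 78,-43, - 42, - 32, - 32 , -29.6, - 20,  -  19/7,  -  41/18, 17/4, 14/3 , 15,25.23,  49, 65, 78, 84.47 ] 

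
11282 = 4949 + 6333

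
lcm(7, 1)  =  7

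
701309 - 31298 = 670011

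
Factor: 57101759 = 11^1*13^1*17^1*83^1*283^1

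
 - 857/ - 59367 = 857/59367 = 0.01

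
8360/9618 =4180/4809  =  0.87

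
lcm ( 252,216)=1512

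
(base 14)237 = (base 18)169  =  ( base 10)441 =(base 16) 1b9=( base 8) 671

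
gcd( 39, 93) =3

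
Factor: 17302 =2^1 * 41^1 * 211^1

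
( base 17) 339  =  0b1110011111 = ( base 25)1c2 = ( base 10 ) 927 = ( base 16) 39f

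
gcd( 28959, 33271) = 49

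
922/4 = 230 + 1/2 = 230.50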